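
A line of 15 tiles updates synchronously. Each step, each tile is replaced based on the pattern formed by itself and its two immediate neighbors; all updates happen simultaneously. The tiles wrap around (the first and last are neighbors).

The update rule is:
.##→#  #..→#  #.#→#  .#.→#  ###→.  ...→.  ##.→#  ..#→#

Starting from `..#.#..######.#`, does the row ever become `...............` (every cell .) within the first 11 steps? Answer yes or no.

########....###
.......##..##..
......########.
.....##......##
#...####....###
##.##..##..##..
###############
...............
all cells are . at step 8

yes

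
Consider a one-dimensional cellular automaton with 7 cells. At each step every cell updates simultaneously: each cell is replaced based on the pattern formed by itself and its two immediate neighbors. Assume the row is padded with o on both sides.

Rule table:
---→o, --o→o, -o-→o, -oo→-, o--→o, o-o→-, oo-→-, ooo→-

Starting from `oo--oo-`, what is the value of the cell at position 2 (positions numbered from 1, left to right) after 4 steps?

--oo---
oo--ooo
--oo---  (repeats step 1; period 2)
step 4: oo--ooo
position 2 holds o

o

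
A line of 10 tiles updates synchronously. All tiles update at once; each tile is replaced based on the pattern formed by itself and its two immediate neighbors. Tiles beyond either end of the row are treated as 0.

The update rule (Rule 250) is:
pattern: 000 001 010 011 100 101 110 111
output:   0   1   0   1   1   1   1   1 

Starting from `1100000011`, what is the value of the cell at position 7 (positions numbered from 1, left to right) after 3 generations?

1

1110000111
1111001111
1111111111
position 7 holds 1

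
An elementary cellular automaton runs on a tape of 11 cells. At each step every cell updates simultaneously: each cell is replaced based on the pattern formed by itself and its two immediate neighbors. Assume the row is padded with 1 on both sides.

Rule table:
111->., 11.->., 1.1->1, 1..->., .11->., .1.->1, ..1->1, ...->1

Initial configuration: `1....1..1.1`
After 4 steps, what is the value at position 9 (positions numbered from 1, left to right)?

.

step 1: ..1111.111.
step 2: .1....1...1
step 3: 11.1111.11.
step 4: ..1....1..1
position 9 holds .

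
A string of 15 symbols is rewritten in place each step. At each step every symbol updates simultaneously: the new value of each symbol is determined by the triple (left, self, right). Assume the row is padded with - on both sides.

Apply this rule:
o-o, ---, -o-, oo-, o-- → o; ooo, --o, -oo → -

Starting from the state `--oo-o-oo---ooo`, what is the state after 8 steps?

o--oooo-ooo---o
oo----oo--ooo-o
-oooo--oo---ooo
----oo--ooo---o
ooo--oo---ooo-o
--oo--ooo---ooo
o--oo---ooo---o
oo--ooo---ooo-o

oo--ooo---ooo-o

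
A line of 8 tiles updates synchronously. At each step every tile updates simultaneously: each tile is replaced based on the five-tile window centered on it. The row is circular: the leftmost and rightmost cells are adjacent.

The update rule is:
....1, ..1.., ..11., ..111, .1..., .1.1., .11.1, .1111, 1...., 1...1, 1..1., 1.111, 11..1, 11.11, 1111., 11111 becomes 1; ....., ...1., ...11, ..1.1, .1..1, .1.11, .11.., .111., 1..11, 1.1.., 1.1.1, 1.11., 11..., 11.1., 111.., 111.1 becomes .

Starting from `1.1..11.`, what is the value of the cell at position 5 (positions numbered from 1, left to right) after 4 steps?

step 1: .1...11.
step 2: 1111.1.1
step 3: 111....1
step 4: 11..11.1
position 5 holds 1

1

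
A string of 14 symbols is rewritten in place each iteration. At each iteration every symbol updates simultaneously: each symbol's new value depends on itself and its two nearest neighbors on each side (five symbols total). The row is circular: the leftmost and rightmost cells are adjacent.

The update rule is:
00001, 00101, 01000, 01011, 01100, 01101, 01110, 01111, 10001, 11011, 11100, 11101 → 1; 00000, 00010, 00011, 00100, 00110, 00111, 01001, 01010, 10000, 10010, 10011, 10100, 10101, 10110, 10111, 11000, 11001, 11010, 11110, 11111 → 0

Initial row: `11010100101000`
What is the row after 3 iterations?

10011001001001

01000000100110
00100010000010
10011001001001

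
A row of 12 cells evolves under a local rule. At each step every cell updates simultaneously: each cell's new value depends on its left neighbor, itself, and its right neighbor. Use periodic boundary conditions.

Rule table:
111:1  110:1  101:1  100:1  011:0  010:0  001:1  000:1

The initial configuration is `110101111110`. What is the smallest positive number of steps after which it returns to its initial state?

12

011010111111
101101011111
110110101111
111011010111
111101101011
111110110101
111111011010
011111101101
101111110110
010111111011
101011111101
110101111110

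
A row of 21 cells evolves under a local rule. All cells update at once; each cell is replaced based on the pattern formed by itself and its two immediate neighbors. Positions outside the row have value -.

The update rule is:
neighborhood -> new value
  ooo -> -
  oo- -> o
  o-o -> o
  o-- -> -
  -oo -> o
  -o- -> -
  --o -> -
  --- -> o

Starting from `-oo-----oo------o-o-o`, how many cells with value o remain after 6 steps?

-oo-ooo-oo-oooo--o-o-
-oooo-oooooo--o---o--
-o--ooo----o----o---o
----o-o-oo---oo---o--
ooo--o-ooo-o-oo-o---o
o-o---oo-oo-oooo--o--
count of o: 11

11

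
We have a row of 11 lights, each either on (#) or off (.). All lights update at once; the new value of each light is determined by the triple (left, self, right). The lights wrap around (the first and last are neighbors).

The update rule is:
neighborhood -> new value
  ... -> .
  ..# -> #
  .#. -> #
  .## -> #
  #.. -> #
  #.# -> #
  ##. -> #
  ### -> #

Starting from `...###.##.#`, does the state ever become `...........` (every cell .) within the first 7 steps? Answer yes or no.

no

#.#########
###########
###########  (fixed point — unchanged through step 7)
step 7 is ###########, still not uniform .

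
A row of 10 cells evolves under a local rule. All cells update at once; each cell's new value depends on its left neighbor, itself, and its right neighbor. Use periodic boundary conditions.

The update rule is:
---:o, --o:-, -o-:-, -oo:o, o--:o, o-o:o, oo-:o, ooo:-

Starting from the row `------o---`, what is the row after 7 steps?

ooooooo-oo

step 1: ooooo--ooo
step 2: ----oo-o--
step 3: ooo-ooo-oo
step 4: --ooo-ooo-
step 5: o-o-ooo-oo
step 6: oo-oo-ooo-
step 7: ooooooo-oo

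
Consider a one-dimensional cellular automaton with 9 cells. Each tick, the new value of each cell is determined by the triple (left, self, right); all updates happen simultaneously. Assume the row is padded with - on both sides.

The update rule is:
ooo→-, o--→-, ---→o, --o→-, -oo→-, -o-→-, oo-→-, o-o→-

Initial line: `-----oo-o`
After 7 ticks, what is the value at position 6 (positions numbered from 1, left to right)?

-

tick 1: oooo-----
tick 2: -----oooo
tick 3: oooo-----  (repeats tick 1; period 2)
tick 7: oooo-----
position 6 holds -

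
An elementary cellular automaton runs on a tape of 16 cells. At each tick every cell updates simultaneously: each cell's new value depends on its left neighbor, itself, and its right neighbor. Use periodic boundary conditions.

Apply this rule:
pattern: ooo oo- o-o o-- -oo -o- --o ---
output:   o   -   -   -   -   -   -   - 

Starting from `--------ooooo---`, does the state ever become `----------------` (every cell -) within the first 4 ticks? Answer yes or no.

---------ooo----
----------o-----
----------------
all cells are - at tick 3

yes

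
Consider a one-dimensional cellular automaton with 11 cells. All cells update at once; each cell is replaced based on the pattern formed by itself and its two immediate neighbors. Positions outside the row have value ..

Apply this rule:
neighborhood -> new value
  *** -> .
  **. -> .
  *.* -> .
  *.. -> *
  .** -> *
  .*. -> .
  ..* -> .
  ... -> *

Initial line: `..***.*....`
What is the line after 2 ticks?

*.*....****
...***.*...

...***.*...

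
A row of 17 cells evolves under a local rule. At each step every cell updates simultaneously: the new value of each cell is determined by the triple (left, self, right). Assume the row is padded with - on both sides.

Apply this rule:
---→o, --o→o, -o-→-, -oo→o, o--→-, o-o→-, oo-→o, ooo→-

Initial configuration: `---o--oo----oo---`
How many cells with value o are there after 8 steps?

6

ooo--ooo-ooooo-oo
o-o-oo-o-o---o-oo
----oo-----oo--oo
oooooo-oooooo-ooo
o----o-o----o-o-o
--ooo----ooo-----
ooo-o-oooo-o-oooo
o-o---o--o---o--o
count of o: 6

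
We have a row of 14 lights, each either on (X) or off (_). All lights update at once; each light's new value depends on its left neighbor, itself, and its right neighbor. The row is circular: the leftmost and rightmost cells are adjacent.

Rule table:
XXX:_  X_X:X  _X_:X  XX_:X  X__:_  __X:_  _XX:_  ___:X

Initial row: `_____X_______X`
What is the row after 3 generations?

_XXX_X_XXXXX_X
X__XXXX____XXX
X_____X_XX____

X_____X_XX____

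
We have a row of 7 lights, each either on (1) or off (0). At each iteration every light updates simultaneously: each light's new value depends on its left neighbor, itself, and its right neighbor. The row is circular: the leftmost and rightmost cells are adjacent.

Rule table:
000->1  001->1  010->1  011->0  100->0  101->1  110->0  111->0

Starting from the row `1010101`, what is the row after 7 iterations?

0111110
1000000
1011111
0100000
1101111
0010000
1110111

1110111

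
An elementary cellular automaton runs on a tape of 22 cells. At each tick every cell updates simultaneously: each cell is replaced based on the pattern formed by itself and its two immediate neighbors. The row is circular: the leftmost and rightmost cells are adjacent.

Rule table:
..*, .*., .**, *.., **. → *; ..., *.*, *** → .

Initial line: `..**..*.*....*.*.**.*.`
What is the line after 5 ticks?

tick 1: .******.**..**.*.**.**
tick 2: .*....*.******.*.**.**
tick 3: .**..**.*....*.*.**.**
tick 4: .******.**..**.*.**.**  (repeats tick 1; period 3)
tick 5: .*....*.******.*.**.**

.*....*.******.*.**.**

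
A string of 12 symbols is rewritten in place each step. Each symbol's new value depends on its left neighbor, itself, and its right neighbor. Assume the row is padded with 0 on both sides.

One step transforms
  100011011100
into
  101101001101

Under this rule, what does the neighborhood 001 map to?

At position 3 the neighborhood is 001; the next row has 1 there.

1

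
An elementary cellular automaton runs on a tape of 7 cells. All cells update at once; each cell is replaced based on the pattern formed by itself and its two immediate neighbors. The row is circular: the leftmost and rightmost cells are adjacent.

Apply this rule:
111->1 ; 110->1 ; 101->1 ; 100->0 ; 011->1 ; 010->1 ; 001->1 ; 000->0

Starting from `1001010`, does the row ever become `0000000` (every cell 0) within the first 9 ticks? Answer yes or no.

1011111
1111111
1111111  (fixed point — unchanged through tick 9)
tick 9 is 1111111, still not uniform 0

no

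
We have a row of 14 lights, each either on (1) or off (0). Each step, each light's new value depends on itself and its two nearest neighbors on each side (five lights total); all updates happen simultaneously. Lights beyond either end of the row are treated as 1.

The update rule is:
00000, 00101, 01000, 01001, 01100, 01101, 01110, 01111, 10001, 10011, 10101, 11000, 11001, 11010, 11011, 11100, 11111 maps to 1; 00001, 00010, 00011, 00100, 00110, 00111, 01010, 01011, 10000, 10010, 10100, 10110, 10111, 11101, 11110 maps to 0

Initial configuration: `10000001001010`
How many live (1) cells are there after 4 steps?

step 1: 11011000101010
step 2: 00101110101010
step 3: 10100101101010
step 4: 01010100111010
count of 1: 7

7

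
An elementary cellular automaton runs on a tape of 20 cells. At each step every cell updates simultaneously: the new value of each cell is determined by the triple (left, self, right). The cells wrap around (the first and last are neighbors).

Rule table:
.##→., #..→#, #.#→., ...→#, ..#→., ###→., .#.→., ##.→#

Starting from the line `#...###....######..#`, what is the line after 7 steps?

####......##..###...

step 1: ###...####......##..
step 2: ..###....######..##.
step 3: #...####......##..##
step 4: ###....######..##...
step 5: ..####......##..###.
step 6: #....######..##...##
step 7: ####......##..###...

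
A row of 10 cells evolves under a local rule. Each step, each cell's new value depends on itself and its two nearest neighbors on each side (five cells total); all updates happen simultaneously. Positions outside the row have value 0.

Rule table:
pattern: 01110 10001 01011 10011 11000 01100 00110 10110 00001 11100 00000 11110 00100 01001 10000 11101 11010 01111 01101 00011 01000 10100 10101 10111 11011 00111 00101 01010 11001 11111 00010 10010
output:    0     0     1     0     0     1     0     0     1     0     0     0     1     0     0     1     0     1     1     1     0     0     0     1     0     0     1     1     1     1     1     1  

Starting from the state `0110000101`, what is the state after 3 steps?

step 1: 1010011110
step 2: 1100001000
step 3: 0100111000

0100111000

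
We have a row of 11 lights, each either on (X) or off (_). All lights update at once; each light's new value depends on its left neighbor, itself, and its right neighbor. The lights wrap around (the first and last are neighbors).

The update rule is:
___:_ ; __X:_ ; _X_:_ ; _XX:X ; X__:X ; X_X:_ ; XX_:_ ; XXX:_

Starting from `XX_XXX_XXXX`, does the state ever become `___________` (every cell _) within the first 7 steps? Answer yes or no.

no

step 1: ___X___X___
step 2: ____X___X__
step 3: _____X___X_
step 4: ______X___X
step 5: X______X___
step 6: _X______X__
step 7: __X______X_
step 7 is __X______X_, still not uniform _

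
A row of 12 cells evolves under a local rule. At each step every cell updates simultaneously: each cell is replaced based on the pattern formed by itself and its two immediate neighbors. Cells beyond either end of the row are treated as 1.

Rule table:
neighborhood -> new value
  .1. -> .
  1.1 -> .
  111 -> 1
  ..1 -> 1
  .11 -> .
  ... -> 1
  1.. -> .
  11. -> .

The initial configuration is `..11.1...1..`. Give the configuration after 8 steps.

......1..1.1

step 1: .1.....11..1
step 2: ...1111...1.
step 3: .11.11..11..
step 4: .......1...1
step 5: .111111..11.
step 6: ..1111..1...
step 7: .1.11..1..11
step 8: ......1..1.1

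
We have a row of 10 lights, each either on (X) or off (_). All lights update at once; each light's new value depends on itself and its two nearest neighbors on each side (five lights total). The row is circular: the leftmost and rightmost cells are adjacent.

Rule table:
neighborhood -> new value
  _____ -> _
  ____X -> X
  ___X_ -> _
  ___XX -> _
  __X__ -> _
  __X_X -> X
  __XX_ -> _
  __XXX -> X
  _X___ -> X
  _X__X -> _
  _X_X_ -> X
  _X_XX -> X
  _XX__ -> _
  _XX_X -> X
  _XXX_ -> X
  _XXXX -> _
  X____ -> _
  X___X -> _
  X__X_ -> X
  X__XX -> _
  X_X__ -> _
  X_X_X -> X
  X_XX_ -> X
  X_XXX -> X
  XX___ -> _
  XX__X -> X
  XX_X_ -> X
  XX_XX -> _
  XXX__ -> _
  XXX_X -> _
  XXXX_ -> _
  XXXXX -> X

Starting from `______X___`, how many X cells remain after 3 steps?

____X__X__
__X___X_X_
___X__XX_X
count of X: 4

4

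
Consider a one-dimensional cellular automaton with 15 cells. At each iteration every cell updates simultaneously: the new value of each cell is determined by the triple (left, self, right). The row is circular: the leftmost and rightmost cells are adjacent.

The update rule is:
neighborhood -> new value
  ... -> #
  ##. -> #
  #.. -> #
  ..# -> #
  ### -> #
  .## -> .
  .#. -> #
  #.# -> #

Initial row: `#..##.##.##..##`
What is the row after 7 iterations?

###.##.##.###.#
####.##.##.###.
.####.##.##.###
#.####.##.##.##
##.####.##.##.#
###.####.##.##.
.###.####.##.##

.###.####.##.##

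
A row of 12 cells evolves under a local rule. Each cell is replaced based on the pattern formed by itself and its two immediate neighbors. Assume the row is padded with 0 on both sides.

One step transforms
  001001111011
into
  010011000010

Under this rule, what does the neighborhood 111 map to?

At position 6 the neighborhood is 111; the next row has 0 there.

0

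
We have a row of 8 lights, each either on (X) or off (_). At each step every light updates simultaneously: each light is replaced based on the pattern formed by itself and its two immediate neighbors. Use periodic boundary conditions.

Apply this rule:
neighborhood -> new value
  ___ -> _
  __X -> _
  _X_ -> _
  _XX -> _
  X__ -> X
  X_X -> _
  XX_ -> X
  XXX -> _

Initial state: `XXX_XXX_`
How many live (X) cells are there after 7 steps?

2

step 1: __X___X_
step 2: ___X___X
step 3: X___X___
step 4: _X___X__
step 5: __X___X_  (repeats step 1; period 4)
step 7: X___X___
count of X: 2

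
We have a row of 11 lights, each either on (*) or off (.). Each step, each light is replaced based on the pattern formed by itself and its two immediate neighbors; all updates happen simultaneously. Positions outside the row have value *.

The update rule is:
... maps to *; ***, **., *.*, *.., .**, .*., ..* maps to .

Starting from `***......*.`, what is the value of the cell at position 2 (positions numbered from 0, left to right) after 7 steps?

step 1: ....****...
step 2: .**......*.
step 3: ....****...  (repeats step 1; period 2)
step 7: ....****...
position 2 holds .

.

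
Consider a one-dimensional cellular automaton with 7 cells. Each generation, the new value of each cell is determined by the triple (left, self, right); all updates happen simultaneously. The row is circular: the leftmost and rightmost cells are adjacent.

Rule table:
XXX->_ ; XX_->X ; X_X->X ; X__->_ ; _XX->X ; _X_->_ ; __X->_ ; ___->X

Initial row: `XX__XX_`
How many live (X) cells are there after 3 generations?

XX__XXX
_X__X__
______X
count of X: 1

1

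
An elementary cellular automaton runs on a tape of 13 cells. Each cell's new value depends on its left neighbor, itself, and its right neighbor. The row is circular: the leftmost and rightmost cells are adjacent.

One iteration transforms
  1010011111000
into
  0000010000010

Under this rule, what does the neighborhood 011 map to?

1

At position 5 the neighborhood is 011; the next row has 1 there.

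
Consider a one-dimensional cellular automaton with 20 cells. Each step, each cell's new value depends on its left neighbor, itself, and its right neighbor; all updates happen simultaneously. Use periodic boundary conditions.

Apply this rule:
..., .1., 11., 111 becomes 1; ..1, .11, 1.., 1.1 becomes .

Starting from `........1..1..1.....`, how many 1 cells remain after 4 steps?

step 1: 1111111.1..1..1.1111
step 2: 1111111.1..1..1..111
step 3: 1111111.1..1..1...11
step 4: 1111111.1..1..1.1..1
count of 1: 12

12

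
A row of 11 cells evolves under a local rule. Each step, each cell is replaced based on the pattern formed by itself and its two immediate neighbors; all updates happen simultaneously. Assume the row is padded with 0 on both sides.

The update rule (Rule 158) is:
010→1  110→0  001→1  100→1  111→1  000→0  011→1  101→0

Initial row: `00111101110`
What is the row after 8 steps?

11001100110

01111001101
11110111001
11100110111
11011100110
10011011101
11110011001
11101110111
11001100110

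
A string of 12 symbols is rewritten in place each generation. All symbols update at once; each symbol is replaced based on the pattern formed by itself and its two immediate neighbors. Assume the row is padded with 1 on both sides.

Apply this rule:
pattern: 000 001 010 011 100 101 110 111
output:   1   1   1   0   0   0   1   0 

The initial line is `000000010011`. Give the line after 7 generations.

011111110100

011111110100
000000010101
011111110100  (repeats generation 1; period 2)
generation 7: 011111110100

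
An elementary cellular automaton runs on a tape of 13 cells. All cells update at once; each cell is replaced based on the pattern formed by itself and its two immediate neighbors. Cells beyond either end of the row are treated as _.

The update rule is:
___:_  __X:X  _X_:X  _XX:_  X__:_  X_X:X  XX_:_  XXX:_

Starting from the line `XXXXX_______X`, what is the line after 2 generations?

___________XX
__________X__

__________X__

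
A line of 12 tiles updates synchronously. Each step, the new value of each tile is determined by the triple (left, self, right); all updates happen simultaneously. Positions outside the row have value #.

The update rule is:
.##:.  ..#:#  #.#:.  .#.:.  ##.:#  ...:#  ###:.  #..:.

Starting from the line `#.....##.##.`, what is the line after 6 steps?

#.####.#..#.
#....#...#..
#.###..##..#
#...#.#.#.#.
#.##........
#..#.#######

#..#.#######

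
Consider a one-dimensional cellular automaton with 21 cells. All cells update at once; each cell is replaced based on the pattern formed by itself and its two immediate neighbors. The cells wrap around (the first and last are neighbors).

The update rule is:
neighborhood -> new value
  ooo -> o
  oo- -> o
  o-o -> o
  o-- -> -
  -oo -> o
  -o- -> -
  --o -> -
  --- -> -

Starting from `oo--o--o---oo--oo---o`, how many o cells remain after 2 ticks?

7

oo---------oo--oo---o
oo---------oo--oo---o
count of o: 7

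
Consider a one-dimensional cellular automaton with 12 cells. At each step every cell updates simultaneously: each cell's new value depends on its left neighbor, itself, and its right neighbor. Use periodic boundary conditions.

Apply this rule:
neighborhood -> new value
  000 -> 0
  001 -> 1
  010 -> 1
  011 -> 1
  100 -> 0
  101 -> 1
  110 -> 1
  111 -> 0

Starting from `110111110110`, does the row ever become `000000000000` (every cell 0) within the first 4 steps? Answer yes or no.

111100011111
000100110000
001101110000
011111010000
step 4 is 011111010000, still not uniform 0

no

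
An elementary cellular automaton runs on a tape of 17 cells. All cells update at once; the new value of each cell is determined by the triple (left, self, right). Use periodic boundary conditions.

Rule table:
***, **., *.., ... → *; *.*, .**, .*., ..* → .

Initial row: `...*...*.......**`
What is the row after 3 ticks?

.***..**..******.

tick 1: **..**..******..*
tick 2: ***..**..******..
tick 3: .***..**..******.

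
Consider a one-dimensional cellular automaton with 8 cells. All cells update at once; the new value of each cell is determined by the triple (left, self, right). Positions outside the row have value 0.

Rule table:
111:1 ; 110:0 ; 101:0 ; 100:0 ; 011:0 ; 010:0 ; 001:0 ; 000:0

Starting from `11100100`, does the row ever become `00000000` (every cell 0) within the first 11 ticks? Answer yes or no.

yes

01000000
00000000
all cells are 0 at tick 2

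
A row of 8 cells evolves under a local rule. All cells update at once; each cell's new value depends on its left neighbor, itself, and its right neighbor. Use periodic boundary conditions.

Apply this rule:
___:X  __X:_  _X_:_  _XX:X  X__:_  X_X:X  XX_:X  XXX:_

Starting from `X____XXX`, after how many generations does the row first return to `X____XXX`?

generation 1: X_XX_X__
generation 2: _XXXX___
generation 3: _X__X_XX
generation 4: X____XXX

4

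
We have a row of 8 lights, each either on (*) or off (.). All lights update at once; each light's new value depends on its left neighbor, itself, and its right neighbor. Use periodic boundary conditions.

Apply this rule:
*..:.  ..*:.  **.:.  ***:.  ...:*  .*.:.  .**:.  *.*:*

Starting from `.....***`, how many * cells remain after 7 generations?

.***....
.....***  (repeats generation 0; period 2)
generation 7: .***....
count of *: 3

3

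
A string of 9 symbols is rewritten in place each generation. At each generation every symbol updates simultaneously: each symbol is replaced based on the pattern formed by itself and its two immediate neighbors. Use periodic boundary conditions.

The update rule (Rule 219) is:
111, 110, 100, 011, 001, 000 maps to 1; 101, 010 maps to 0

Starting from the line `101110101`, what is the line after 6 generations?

101110001
101111111
101111111  (fixed point — unchanged through generation 6)

101111111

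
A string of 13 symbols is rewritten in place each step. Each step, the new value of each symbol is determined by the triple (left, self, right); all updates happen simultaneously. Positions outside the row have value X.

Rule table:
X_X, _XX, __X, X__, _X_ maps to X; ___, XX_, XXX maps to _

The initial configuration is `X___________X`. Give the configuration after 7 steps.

_X_________XX
XXX_______XX_
___X_____XX_X
X_XXX___XX_XX
_XX__X_XX_XX_
XX_XXXXX_XX_X
__XX____XX_XX

__XX____XX_XX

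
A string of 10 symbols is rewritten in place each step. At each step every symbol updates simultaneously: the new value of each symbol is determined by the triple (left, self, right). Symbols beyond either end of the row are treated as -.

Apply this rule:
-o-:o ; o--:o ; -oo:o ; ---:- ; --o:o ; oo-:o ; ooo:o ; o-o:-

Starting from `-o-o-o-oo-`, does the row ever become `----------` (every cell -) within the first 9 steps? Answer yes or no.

no

oo-o-o-ooo
oo-o-o-ooo  (fixed point — unchanged through step 9)
step 9 is oo-o-o-ooo, still not uniform -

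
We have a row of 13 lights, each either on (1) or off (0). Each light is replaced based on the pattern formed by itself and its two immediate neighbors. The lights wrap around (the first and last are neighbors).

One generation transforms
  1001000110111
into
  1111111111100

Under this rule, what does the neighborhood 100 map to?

1

At position 1 the neighborhood is 100; the next row has 1 there.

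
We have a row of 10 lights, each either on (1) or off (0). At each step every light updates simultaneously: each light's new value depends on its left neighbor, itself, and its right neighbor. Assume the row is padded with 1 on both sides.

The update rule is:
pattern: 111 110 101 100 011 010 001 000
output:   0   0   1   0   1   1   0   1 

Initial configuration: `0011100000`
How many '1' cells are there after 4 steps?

step 1: 0010001110
step 2: 0010101001
step 3: 0011111001
step 4: 0010000001
count of 1: 2

2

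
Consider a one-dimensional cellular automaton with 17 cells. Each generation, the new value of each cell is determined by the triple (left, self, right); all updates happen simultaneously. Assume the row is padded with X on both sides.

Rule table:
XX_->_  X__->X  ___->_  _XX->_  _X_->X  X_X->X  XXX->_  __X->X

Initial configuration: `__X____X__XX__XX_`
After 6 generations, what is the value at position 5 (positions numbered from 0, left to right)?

_

XXXX__XXXX__XX__X
____XX____XX__XX_
X__X__X__X__XX__X
_XXXXXXXXXXX__XX_
X___________XX__X
_X_________X__XX_
position 5 holds _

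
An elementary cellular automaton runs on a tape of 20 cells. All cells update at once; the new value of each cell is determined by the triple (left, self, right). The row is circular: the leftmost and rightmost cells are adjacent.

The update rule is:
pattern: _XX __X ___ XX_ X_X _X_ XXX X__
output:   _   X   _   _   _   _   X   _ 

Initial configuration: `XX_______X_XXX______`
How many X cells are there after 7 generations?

3

________X___X______X
_______X___X______X_
______X___X______X__
_____X___X______X___
____X___X______X____
___X___X______X_____
__X___X______X______
count of X: 3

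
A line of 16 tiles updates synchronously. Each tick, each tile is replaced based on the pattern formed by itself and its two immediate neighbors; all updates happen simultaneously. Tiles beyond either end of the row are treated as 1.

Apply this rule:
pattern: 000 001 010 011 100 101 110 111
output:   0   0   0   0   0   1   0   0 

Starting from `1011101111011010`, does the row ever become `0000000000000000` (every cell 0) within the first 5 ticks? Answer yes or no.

0100010000100101
1000000000000010
0000000000000001
0000000000000000
all cells are 0 at tick 4

yes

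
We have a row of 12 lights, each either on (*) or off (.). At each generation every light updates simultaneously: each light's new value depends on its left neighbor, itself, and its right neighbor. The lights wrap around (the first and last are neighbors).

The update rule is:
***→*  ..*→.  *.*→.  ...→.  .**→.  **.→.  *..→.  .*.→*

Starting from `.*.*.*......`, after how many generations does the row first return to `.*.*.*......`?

1

.*.*.*......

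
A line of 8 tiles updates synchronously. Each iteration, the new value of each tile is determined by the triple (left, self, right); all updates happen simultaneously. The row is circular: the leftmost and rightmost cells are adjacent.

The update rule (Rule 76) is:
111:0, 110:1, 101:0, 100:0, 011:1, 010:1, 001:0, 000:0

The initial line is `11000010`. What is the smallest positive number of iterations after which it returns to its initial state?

1

iteration 1: 11000010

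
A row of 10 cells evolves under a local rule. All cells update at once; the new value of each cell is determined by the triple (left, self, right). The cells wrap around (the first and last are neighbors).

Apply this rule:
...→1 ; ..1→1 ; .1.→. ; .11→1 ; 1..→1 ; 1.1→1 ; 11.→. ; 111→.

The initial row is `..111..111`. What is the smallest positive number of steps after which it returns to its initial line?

111..111..
1..111..11
.111..111.
11..111..1
..111..111

5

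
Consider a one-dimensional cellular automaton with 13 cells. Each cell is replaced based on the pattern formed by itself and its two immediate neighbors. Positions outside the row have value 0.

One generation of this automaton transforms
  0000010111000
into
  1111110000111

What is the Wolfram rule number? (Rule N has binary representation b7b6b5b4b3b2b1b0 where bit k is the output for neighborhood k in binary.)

23

position 8: 111 → 0  (bit 7 = 0)
position 9: 110 → 0  (bit 6 = 0)
position 6: 101 → 0  (bit 5 = 0)
position 10: 100 → 1  (bit 4 = 1)
position 7: 011 → 0  (bit 3 = 0)
position 5: 010 → 1  (bit 2 = 1)
position 4: 001 → 1  (bit 1 = 1)
position 0: 000 → 1  (bit 0 = 1)
bits b7..b0 = 00010111 = 23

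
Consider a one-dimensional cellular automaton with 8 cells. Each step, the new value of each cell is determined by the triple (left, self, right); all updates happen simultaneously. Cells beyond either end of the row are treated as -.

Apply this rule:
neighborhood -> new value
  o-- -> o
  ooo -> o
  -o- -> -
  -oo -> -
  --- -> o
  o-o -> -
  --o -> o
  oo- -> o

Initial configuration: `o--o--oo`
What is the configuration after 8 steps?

step 1: -oo-oo-o
step 2: o-o--o--
step 3: ---oo-oo
step 4: ooo-o--o
step 5: -oo--oo-
step 6: o-ooo-oo
step 7: ---oo--o
step 8: ooo-ooo-

ooo-ooo-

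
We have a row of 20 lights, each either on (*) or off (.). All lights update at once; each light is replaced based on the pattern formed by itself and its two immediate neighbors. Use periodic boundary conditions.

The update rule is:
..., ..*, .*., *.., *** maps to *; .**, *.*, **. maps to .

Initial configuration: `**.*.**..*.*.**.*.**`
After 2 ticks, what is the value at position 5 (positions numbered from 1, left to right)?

*

*..*...***.*....*..*
.******.*..********.
position 5 holds *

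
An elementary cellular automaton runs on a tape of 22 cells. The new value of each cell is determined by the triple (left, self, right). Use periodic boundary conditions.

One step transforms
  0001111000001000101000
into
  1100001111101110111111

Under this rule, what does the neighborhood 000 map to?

At position 0 the neighborhood is 000; the next row has 1 there.

1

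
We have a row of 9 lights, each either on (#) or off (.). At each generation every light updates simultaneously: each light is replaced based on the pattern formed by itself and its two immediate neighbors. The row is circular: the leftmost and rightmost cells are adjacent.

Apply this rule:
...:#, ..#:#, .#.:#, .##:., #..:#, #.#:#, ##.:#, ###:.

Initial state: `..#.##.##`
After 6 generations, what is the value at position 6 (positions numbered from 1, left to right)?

#

####.##.#
...##.##.
###.##.##
..##.##..
##.##.###
.##.##...
position 6 holds #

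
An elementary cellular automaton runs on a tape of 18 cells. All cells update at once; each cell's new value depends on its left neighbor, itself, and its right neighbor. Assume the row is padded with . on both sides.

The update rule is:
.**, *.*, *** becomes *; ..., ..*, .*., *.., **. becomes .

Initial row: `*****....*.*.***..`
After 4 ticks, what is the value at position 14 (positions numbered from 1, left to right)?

****......*.***...
***........***....
**.........**.....
*..........*......
position 14 holds .

.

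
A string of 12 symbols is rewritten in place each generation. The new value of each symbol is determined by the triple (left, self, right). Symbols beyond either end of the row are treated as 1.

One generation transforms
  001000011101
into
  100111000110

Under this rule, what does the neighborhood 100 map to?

1

At position 0 the neighborhood is 100; the next row has 1 there.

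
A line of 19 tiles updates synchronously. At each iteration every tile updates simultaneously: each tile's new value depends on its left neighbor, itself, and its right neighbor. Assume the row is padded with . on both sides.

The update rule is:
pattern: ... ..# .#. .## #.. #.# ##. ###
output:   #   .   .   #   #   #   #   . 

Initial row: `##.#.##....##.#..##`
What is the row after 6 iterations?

..#.####......###.#

###.######.###.#.##
#.###....###.##.###
.##.####.#.######.#
.####..##.##....##.
.#..##.########.###
..#.####......###.#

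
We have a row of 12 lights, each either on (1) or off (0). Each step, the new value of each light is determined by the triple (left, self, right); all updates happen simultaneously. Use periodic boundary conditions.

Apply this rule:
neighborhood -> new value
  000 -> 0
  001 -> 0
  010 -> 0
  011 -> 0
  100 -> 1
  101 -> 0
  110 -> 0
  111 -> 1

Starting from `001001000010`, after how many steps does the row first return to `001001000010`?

12

step 1: 000100100001
step 2: 100010010000
step 3: 010001001000
step 4: 001000100100
step 5: 000100010010
step 6: 000010001001
step 7: 100001000100
step 8: 010000100010
step 9: 001000010001
step 10: 100100001000
step 11: 010010000100
step 12: 001001000010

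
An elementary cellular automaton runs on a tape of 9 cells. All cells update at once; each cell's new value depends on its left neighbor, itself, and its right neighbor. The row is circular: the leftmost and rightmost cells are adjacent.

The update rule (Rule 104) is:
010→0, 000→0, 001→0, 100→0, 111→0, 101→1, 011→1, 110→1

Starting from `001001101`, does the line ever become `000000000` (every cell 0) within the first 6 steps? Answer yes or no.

000001110
000001010
000000100
000000000
all cells are 0 at step 4

yes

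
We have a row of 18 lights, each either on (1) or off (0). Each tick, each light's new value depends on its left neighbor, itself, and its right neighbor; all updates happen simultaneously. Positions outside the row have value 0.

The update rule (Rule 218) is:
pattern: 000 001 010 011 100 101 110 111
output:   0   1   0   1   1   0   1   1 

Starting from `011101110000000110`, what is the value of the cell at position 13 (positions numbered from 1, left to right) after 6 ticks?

111101111000001111
111101111100011111
111101111110111111
111101111110111111  (fixed point — unchanged through tick 6)
position 13 holds 1

1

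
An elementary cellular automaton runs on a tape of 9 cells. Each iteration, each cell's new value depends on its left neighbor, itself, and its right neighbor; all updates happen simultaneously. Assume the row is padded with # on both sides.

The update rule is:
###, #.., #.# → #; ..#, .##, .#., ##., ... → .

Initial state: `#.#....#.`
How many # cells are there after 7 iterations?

4

.#.#....#
#.#.#....
.#.#.#...
#.#.#.#..
.#.#.#.#.
#.#.#.#.#
.#.#.#.#.
count of #: 4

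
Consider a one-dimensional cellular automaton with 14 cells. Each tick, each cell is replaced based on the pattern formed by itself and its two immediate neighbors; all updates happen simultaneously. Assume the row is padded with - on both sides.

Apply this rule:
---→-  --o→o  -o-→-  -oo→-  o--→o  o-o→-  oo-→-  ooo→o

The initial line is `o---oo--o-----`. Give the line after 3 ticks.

-o-o--o--o-o--

-o-o--oo-o----
o---oo----o---
-o-o--o--o-o--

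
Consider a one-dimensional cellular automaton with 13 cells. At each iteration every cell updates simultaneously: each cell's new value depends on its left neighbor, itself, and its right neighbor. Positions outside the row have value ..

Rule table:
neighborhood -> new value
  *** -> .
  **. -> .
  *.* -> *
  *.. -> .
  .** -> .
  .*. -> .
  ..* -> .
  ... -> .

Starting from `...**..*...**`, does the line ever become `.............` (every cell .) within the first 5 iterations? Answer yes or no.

yes

iteration 1: .............
all cells are . at iteration 1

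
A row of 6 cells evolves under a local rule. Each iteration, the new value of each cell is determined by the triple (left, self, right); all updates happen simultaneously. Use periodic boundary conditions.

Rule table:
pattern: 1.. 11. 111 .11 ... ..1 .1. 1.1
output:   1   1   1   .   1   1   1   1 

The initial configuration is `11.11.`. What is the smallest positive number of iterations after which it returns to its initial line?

3

iteration 1: .11.11
iteration 2: 1.11.1
iteration 3: 11.11.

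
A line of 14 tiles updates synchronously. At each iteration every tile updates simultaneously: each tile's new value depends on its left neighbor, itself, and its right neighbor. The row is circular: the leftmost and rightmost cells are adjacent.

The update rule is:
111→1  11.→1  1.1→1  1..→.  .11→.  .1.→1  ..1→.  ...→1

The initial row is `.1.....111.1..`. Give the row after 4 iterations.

.1.111..1111.1
111.11...11111
1111.1.1..1111
11111111...111

11111111...111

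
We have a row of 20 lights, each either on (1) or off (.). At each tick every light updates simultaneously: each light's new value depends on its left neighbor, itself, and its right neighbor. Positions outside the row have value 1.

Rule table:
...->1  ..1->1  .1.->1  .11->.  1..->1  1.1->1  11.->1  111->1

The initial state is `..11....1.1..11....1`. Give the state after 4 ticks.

11111.1111111111.111

11.1111111111.11111.
111.1111111111.11111
1111.1111111111.1111
11111.1111111111.111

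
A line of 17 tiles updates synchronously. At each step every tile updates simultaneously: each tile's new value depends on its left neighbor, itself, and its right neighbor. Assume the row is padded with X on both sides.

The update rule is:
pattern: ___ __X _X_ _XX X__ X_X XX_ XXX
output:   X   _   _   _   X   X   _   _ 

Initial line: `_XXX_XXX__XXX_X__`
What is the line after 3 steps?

X__X___X____X__X_

step 1: X___X___X____X_X_
step 2: _XX__XX__XXX__X_X
step 3: X__X___X____X__X_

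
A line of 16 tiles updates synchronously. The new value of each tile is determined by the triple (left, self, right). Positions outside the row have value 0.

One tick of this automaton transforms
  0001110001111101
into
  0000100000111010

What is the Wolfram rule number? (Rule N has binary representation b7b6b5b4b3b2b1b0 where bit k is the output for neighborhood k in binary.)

160

position 4: 111 → 1  (bit 7 = 1)
position 5: 110 → 0  (bit 6 = 0)
position 14: 101 → 1  (bit 5 = 1)
position 6: 100 → 0  (bit 4 = 0)
position 3: 011 → 0  (bit 3 = 0)
position 15: 010 → 0  (bit 2 = 0)
position 2: 001 → 0  (bit 1 = 0)
position 0: 000 → 0  (bit 0 = 0)
bits b7..b0 = 10100000 = 160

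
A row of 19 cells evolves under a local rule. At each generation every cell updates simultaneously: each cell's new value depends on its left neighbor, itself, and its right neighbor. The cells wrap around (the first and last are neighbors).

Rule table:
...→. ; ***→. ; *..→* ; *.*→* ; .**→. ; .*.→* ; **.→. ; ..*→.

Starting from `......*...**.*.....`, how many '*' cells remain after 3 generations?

4

......**....***....
........*......*...
........**.....**..
count of *: 4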